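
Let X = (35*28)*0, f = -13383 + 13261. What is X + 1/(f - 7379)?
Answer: -1/7501 ≈ -0.00013332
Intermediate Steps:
f = -122
X = 0 (X = 980*0 = 0)
X + 1/(f - 7379) = 0 + 1/(-122 - 7379) = 0 + 1/(-7501) = 0 - 1/7501 = -1/7501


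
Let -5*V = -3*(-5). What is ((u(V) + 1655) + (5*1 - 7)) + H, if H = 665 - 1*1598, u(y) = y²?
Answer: 729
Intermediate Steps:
V = -3 (V = -(-3)*(-5)/5 = -⅕*15 = -3)
H = -933 (H = 665 - 1598 = -933)
((u(V) + 1655) + (5*1 - 7)) + H = (((-3)² + 1655) + (5*1 - 7)) - 933 = ((9 + 1655) + (5 - 7)) - 933 = (1664 - 2) - 933 = 1662 - 933 = 729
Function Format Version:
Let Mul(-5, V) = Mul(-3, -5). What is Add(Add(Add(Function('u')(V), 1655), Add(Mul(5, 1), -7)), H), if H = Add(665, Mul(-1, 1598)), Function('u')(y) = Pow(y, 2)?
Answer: 729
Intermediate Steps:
V = -3 (V = Mul(Rational(-1, 5), Mul(-3, -5)) = Mul(Rational(-1, 5), 15) = -3)
H = -933 (H = Add(665, -1598) = -933)
Add(Add(Add(Function('u')(V), 1655), Add(Mul(5, 1), -7)), H) = Add(Add(Add(Pow(-3, 2), 1655), Add(Mul(5, 1), -7)), -933) = Add(Add(Add(9, 1655), Add(5, -7)), -933) = Add(Add(1664, -2), -933) = Add(1662, -933) = 729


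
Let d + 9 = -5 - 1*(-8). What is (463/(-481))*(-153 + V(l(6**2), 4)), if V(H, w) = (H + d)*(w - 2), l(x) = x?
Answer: 43059/481 ≈ 89.520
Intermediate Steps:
d = -6 (d = -9 + (-5 - 1*(-8)) = -9 + (-5 + 8) = -9 + 3 = -6)
V(H, w) = (-6 + H)*(-2 + w) (V(H, w) = (H - 6)*(w - 2) = (-6 + H)*(-2 + w))
(463/(-481))*(-153 + V(l(6**2), 4)) = (463/(-481))*(-153 + (12 - 6*4 - 2*6**2 + 6**2*4)) = (463*(-1/481))*(-153 + (12 - 24 - 2*36 + 36*4)) = -463*(-153 + (12 - 24 - 72 + 144))/481 = -463*(-153 + 60)/481 = -463/481*(-93) = 43059/481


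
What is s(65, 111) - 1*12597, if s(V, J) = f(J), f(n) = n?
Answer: -12486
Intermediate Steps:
s(V, J) = J
s(65, 111) - 1*12597 = 111 - 1*12597 = 111 - 12597 = -12486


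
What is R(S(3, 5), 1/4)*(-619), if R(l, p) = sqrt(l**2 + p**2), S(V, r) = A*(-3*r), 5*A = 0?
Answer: -619/4 ≈ -154.75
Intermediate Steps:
A = 0 (A = (1/5)*0 = 0)
S(V, r) = 0 (S(V, r) = 0*(-3*r) = 0)
R(S(3, 5), 1/4)*(-619) = sqrt(0**2 + (1/4)**2)*(-619) = sqrt(0 + (1/4)**2)*(-619) = sqrt(0 + 1/16)*(-619) = sqrt(1/16)*(-619) = (1/4)*(-619) = -619/4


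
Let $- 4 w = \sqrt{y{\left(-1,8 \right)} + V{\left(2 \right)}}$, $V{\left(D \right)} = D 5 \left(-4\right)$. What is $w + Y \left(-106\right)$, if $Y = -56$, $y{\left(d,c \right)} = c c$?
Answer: $5936 - \frac{\sqrt{6}}{2} \approx 5934.8$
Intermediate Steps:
$y{\left(d,c \right)} = c^{2}$
$V{\left(D \right)} = - 20 D$ ($V{\left(D \right)} = 5 D \left(-4\right) = - 20 D$)
$w = - \frac{\sqrt{6}}{2}$ ($w = - \frac{\sqrt{8^{2} - 40}}{4} = - \frac{\sqrt{64 - 40}}{4} = - \frac{\sqrt{24}}{4} = - \frac{2 \sqrt{6}}{4} = - \frac{\sqrt{6}}{2} \approx -1.2247$)
$w + Y \left(-106\right) = - \frac{\sqrt{6}}{2} - -5936 = - \frac{\sqrt{6}}{2} + 5936 = 5936 - \frac{\sqrt{6}}{2}$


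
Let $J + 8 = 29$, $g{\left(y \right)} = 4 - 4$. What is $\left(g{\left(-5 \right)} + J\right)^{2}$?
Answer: $441$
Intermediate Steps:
$g{\left(y \right)} = 0$ ($g{\left(y \right)} = 4 - 4 = 0$)
$J = 21$ ($J = -8 + 29 = 21$)
$\left(g{\left(-5 \right)} + J\right)^{2} = \left(0 + 21\right)^{2} = 21^{2} = 441$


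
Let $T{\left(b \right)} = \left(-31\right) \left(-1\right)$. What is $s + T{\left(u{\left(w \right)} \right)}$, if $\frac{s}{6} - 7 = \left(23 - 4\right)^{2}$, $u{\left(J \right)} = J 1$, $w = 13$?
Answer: $2239$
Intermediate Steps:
$u{\left(J \right)} = J$
$T{\left(b \right)} = 31$
$s = 2208$ ($s = 42 + 6 \left(23 - 4\right)^{2} = 42 + 6 \cdot 19^{2} = 42 + 6 \cdot 361 = 42 + 2166 = 2208$)
$s + T{\left(u{\left(w \right)} \right)} = 2208 + 31 = 2239$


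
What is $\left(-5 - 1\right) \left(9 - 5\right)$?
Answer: $-24$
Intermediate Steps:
$\left(-5 - 1\right) \left(9 - 5\right) = \left(-6\right) 4 = -24$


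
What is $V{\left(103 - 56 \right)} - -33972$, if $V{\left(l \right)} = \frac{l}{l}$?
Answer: $33973$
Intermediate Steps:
$V{\left(l \right)} = 1$
$V{\left(103 - 56 \right)} - -33972 = 1 - -33972 = 1 + 33972 = 33973$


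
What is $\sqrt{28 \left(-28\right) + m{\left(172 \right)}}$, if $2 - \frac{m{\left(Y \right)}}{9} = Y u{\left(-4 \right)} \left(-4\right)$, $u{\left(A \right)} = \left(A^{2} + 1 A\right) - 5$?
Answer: $\sqrt{42578} \approx 206.34$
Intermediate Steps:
$u{\left(A \right)} = -5 + A + A^{2}$ ($u{\left(A \right)} = \left(A^{2} + A\right) - 5 = \left(A + A^{2}\right) - 5 = -5 + A + A^{2}$)
$m{\left(Y \right)} = 18 + 252 Y$ ($m{\left(Y \right)} = 18 - 9 Y \left(-5 - 4 + \left(-4\right)^{2}\right) \left(-4\right) = 18 - 9 Y \left(-5 - 4 + 16\right) \left(-4\right) = 18 - 9 Y 7 \left(-4\right) = 18 - 9 \cdot 7 Y \left(-4\right) = 18 - 9 \left(- 28 Y\right) = 18 + 252 Y$)
$\sqrt{28 \left(-28\right) + m{\left(172 \right)}} = \sqrt{28 \left(-28\right) + \left(18 + 252 \cdot 172\right)} = \sqrt{-784 + \left(18 + 43344\right)} = \sqrt{-784 + 43362} = \sqrt{42578}$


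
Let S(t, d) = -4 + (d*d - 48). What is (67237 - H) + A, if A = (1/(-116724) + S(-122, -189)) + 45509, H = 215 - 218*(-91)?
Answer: 14982926087/116724 ≈ 1.2836e+5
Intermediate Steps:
H = 20053 (H = 215 + 19838 = 20053)
S(t, d) = -52 + d² (S(t, d) = -4 + (d² - 48) = -4 + (-48 + d²) = -52 + d²)
A = 9475420871/116724 (A = (1/(-116724) + (-52 + (-189)²)) + 45509 = (-1/116724 + (-52 + 35721)) + 45509 = (-1/116724 + 35669) + 45509 = 4163428355/116724 + 45509 = 9475420871/116724 ≈ 81178.)
(67237 - H) + A = (67237 - 1*20053) + 9475420871/116724 = (67237 - 20053) + 9475420871/116724 = 47184 + 9475420871/116724 = 14982926087/116724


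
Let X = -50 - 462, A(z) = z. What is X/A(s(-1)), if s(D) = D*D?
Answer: -512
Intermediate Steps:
s(D) = D²
X = -512
X/A(s(-1)) = -512/((-1)²) = -512/1 = -512*1 = -512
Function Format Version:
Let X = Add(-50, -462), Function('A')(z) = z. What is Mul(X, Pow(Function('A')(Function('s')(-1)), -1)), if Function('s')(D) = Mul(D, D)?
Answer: -512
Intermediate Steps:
Function('s')(D) = Pow(D, 2)
X = -512
Mul(X, Pow(Function('A')(Function('s')(-1)), -1)) = Mul(-512, Pow(Pow(-1, 2), -1)) = Mul(-512, Pow(1, -1)) = Mul(-512, 1) = -512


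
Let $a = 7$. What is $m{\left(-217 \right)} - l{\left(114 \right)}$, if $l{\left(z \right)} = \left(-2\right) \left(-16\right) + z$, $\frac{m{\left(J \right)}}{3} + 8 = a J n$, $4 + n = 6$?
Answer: $-9284$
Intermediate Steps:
$n = 2$ ($n = -4 + 6 = 2$)
$m{\left(J \right)} = -24 + 42 J$ ($m{\left(J \right)} = -24 + 3 \cdot 7 J 2 = -24 + 3 \cdot 14 J = -24 + 42 J$)
$l{\left(z \right)} = 32 + z$
$m{\left(-217 \right)} - l{\left(114 \right)} = \left(-24 + 42 \left(-217\right)\right) - \left(32 + 114\right) = \left(-24 - 9114\right) - 146 = -9138 - 146 = -9284$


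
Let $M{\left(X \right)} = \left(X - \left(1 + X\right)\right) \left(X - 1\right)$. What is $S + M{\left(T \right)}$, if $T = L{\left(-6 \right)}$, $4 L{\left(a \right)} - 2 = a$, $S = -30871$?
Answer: $-30869$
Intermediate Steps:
$L{\left(a \right)} = \frac{1}{2} + \frac{a}{4}$
$T = -1$ ($T = \frac{1}{2} + \frac{1}{4} \left(-6\right) = \frac{1}{2} - \frac{3}{2} = -1$)
$M{\left(X \right)} = 1 - X$ ($M{\left(X \right)} = \left(X - \left(1 + X\right)\right) \left(-1 + X\right) = - (-1 + X) = 1 - X$)
$S + M{\left(T \right)} = -30871 + \left(1 - -1\right) = -30871 + \left(1 + 1\right) = -30871 + 2 = -30869$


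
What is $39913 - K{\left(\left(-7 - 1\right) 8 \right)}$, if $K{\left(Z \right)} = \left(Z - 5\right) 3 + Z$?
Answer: $40184$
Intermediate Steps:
$K{\left(Z \right)} = -15 + 4 Z$ ($K{\left(Z \right)} = \left(Z - 5\right) 3 + Z = \left(-5 + Z\right) 3 + Z = \left(-15 + 3 Z\right) + Z = -15 + 4 Z$)
$39913 - K{\left(\left(-7 - 1\right) 8 \right)} = 39913 - \left(-15 + 4 \left(-7 - 1\right) 8\right) = 39913 - \left(-15 + 4 \left(\left(-8\right) 8\right)\right) = 39913 - \left(-15 + 4 \left(-64\right)\right) = 39913 - \left(-15 - 256\right) = 39913 - -271 = 39913 + 271 = 40184$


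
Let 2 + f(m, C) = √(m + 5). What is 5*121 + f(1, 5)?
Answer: 603 + √6 ≈ 605.45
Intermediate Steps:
f(m, C) = -2 + √(5 + m) (f(m, C) = -2 + √(m + 5) = -2 + √(5 + m))
5*121 + f(1, 5) = 5*121 + (-2 + √(5 + 1)) = 605 + (-2 + √6) = 603 + √6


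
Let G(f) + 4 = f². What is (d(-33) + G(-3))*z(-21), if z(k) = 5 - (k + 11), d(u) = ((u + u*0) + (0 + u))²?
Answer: 65415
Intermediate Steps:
G(f) = -4 + f²
d(u) = 4*u² (d(u) = ((u + 0) + u)² = (u + u)² = (2*u)² = 4*u²)
z(k) = -6 - k (z(k) = 5 - (11 + k) = 5 + (-11 - k) = -6 - k)
(d(-33) + G(-3))*z(-21) = (4*(-33)² + (-4 + (-3)²))*(-6 - 1*(-21)) = (4*1089 + (-4 + 9))*(-6 + 21) = (4356 + 5)*15 = 4361*15 = 65415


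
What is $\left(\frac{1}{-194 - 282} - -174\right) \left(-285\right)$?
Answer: $- \frac{23604555}{476} \approx -49589.0$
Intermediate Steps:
$\left(\frac{1}{-194 - 282} - -174\right) \left(-285\right) = \left(\frac{1}{-476} + 174\right) \left(-285\right) = \left(- \frac{1}{476} + 174\right) \left(-285\right) = \frac{82823}{476} \left(-285\right) = - \frac{23604555}{476}$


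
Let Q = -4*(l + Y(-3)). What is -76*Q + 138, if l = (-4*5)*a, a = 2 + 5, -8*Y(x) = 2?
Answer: -42498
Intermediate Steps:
Y(x) = -1/4 (Y(x) = -1/8*2 = -1/4)
a = 7
l = -140 (l = -4*5*7 = -20*7 = -140)
Q = 561 (Q = -4*(-140 - 1/4) = -4*(-561/4) = 561)
-76*Q + 138 = -76*561 + 138 = -42636 + 138 = -42498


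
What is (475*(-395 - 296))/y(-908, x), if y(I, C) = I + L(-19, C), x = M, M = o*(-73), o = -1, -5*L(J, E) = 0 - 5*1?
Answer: 328225/907 ≈ 361.88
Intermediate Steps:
L(J, E) = 1 (L(J, E) = -(0 - 5*1)/5 = -(0 - 5)/5 = -⅕*(-5) = 1)
M = 73 (M = -1*(-73) = 73)
x = 73
y(I, C) = 1 + I (y(I, C) = I + 1 = 1 + I)
(475*(-395 - 296))/y(-908, x) = (475*(-395 - 296))/(1 - 908) = (475*(-691))/(-907) = -328225*(-1/907) = 328225/907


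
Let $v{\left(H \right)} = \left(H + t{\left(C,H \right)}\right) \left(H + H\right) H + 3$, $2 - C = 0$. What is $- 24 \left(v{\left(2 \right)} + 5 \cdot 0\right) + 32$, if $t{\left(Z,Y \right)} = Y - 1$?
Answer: $-616$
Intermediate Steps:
$C = 2$ ($C = 2 - 0 = 2 + 0 = 2$)
$t{\left(Z,Y \right)} = -1 + Y$
$v{\left(H \right)} = 3 + 2 H^{2} \left(-1 + 2 H\right)$ ($v{\left(H \right)} = \left(H + \left(-1 + H\right)\right) \left(H + H\right) H + 3 = \left(-1 + 2 H\right) 2 H H + 3 = 2 H \left(-1 + 2 H\right) H + 3 = 2 H^{2} \left(-1 + 2 H\right) + 3 = 3 + 2 H^{2} \left(-1 + 2 H\right)$)
$- 24 \left(v{\left(2 \right)} + 5 \cdot 0\right) + 32 = - 24 \left(\left(3 - 2 \cdot 2^{2} + 4 \cdot 2^{3}\right) + 5 \cdot 0\right) + 32 = - 24 \left(\left(3 - 8 + 4 \cdot 8\right) + 0\right) + 32 = - 24 \left(\left(3 - 8 + 32\right) + 0\right) + 32 = - 24 \left(27 + 0\right) + 32 = \left(-24\right) 27 + 32 = -648 + 32 = -616$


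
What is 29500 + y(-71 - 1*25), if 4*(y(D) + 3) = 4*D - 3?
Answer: 117601/4 ≈ 29400.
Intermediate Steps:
y(D) = -15/4 + D (y(D) = -3 + (4*D - 3)/4 = -3 + (-3 + 4*D)/4 = -3 + (-¾ + D) = -15/4 + D)
29500 + y(-71 - 1*25) = 29500 + (-15/4 + (-71 - 1*25)) = 29500 + (-15/4 + (-71 - 25)) = 29500 + (-15/4 - 96) = 29500 - 399/4 = 117601/4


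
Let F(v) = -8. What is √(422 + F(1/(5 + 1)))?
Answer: 3*√46 ≈ 20.347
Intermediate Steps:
√(422 + F(1/(5 + 1))) = √(422 - 8) = √414 = 3*√46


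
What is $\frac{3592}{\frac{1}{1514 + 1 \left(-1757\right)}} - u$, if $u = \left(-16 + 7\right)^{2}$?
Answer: $-872937$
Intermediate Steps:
$u = 81$ ($u = \left(-9\right)^{2} = 81$)
$\frac{3592}{\frac{1}{1514 + 1 \left(-1757\right)}} - u = \frac{3592}{\frac{1}{1514 + 1 \left(-1757\right)}} - 81 = \frac{3592}{\frac{1}{1514 - 1757}} - 81 = \frac{3592}{\frac{1}{-243}} - 81 = \frac{3592}{- \frac{1}{243}} - 81 = 3592 \left(-243\right) - 81 = -872856 - 81 = -872937$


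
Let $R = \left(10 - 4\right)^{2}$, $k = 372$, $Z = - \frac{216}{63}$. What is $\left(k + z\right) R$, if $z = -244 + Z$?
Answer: $\frac{31392}{7} \approx 4484.6$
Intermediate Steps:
$Z = - \frac{24}{7}$ ($Z = \left(-216\right) \frac{1}{63} = - \frac{24}{7} \approx -3.4286$)
$R = 36$ ($R = 6^{2} = 36$)
$z = - \frac{1732}{7}$ ($z = -244 - \frac{24}{7} = - \frac{1732}{7} \approx -247.43$)
$\left(k + z\right) R = \left(372 - \frac{1732}{7}\right) 36 = \frac{872}{7} \cdot 36 = \frac{31392}{7}$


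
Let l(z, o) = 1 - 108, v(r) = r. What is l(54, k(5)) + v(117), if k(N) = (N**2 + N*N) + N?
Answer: 10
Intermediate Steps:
k(N) = N + 2*N**2 (k(N) = (N**2 + N**2) + N = 2*N**2 + N = N + 2*N**2)
l(z, o) = -107
l(54, k(5)) + v(117) = -107 + 117 = 10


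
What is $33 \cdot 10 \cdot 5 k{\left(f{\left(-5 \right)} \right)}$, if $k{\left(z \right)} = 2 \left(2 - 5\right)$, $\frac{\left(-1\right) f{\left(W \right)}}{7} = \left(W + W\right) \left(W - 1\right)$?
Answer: $-9900$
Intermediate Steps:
$f{\left(W \right)} = - 14 W \left(-1 + W\right)$ ($f{\left(W \right)} = - 7 \left(W + W\right) \left(W - 1\right) = - 7 \cdot 2 W \left(-1 + W\right) = - 14 W \left(-1 + W\right)$)
$k{\left(z \right)} = -6$ ($k{\left(z \right)} = 2 \left(-3\right) = -6$)
$33 \cdot 10 \cdot 5 k{\left(f{\left(-5 \right)} \right)} = 33 \cdot 10 \cdot 5 \left(-6\right) = 33 \cdot 50 \left(-6\right) = 1650 \left(-6\right) = -9900$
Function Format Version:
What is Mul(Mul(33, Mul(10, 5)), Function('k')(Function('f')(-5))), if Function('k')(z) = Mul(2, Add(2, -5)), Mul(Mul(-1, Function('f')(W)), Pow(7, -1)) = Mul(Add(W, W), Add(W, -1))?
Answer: -9900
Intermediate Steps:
Function('f')(W) = Mul(-14, W, Add(-1, W)) (Function('f')(W) = Mul(-7, Mul(Add(W, W), Add(W, -1))) = Mul(-7, Mul(Mul(2, W), Add(-1, W))) = Mul(-7, Mul(2, W, Add(-1, W))) = Mul(-14, W, Add(-1, W)))
Function('k')(z) = -6 (Function('k')(z) = Mul(2, -3) = -6)
Mul(Mul(33, Mul(10, 5)), Function('k')(Function('f')(-5))) = Mul(Mul(33, Mul(10, 5)), -6) = Mul(Mul(33, 50), -6) = Mul(1650, -6) = -9900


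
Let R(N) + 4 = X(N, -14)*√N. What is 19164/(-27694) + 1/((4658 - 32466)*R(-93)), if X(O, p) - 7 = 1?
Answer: -397552720105/574505604992 + I*√93/20744768 ≈ -0.69199 + 4.6487e-7*I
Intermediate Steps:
X(O, p) = 8 (X(O, p) = 7 + 1 = 8)
R(N) = -4 + 8*√N
19164/(-27694) + 1/((4658 - 32466)*R(-93)) = 19164/(-27694) + 1/((4658 - 32466)*(-4 + 8*√(-93))) = 19164*(-1/27694) + 1/((-27808)*(-4 + 8*(I*√93))) = -9582/13847 - 1/(27808*(-4 + 8*I*√93))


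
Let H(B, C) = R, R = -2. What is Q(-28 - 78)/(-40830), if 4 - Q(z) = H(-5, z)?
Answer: -1/6805 ≈ -0.00014695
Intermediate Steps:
H(B, C) = -2
Q(z) = 6 (Q(z) = 4 - 1*(-2) = 4 + 2 = 6)
Q(-28 - 78)/(-40830) = 6/(-40830) = 6*(-1/40830) = -1/6805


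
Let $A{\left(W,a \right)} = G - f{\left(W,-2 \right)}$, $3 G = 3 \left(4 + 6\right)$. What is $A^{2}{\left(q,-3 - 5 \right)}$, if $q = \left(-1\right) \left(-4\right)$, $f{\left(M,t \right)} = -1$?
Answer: $121$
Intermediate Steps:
$q = 4$
$G = 10$ ($G = \frac{3 \left(4 + 6\right)}{3} = \frac{3 \cdot 10}{3} = \frac{1}{3} \cdot 30 = 10$)
$A{\left(W,a \right)} = 11$ ($A{\left(W,a \right)} = 10 - -1 = 10 + 1 = 11$)
$A^{2}{\left(q,-3 - 5 \right)} = 11^{2} = 121$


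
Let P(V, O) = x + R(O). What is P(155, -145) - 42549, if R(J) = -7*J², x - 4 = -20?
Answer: -189740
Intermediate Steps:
x = -16 (x = 4 - 20 = -16)
P(V, O) = -16 - 7*O²
P(155, -145) - 42549 = (-16 - 7*(-145)²) - 42549 = (-16 - 7*21025) - 42549 = (-16 - 147175) - 42549 = -147191 - 42549 = -189740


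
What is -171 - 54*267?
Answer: -14589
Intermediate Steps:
-171 - 54*267 = -171 - 14418 = -14589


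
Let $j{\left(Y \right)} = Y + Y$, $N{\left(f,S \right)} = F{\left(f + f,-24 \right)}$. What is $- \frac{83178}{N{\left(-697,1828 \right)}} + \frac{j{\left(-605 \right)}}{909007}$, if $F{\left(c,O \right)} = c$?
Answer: $\frac{202159619}{3388117} \approx 59.667$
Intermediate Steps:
$N{\left(f,S \right)} = 2 f$ ($N{\left(f,S \right)} = f + f = 2 f$)
$j{\left(Y \right)} = 2 Y$
$- \frac{83178}{N{\left(-697,1828 \right)}} + \frac{j{\left(-605 \right)}}{909007} = - \frac{83178}{2 \left(-697\right)} + \frac{2 \left(-605\right)}{909007} = - \frac{83178}{-1394} - \frac{110}{82637} = \left(-83178\right) \left(- \frac{1}{1394}\right) - \frac{110}{82637} = \frac{41589}{697} - \frac{110}{82637} = \frac{202159619}{3388117}$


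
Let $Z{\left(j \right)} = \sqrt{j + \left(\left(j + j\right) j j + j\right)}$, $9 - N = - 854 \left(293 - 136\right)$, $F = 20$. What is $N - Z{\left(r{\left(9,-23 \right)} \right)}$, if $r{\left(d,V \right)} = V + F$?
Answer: $134087 - 2 i \sqrt{15} \approx 1.3409 \cdot 10^{5} - 7.746 i$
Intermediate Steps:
$r{\left(d,V \right)} = 20 + V$ ($r{\left(d,V \right)} = V + 20 = 20 + V$)
$N = 134087$ ($N = 9 - - 854 \left(293 - 136\right) = 9 - \left(-854\right) 157 = 9 - -134078 = 9 + 134078 = 134087$)
$Z{\left(j \right)} = \sqrt{2 j + 2 j^{3}}$ ($Z{\left(j \right)} = \sqrt{j + \left(2 j j j + j\right)} = \sqrt{j + \left(2 j^{2} j + j\right)} = \sqrt{j + \left(2 j^{3} + j\right)} = \sqrt{j + \left(j + 2 j^{3}\right)} = \sqrt{2 j + 2 j^{3}}$)
$N - Z{\left(r{\left(9,-23 \right)} \right)} = 134087 - \sqrt{2} \sqrt{\left(20 - 23\right) + \left(20 - 23\right)^{3}} = 134087 - \sqrt{2} \sqrt{-3 + \left(-3\right)^{3}} = 134087 - \sqrt{2} \sqrt{-3 - 27} = 134087 - \sqrt{2} \sqrt{-30} = 134087 - \sqrt{2} i \sqrt{30} = 134087 - 2 i \sqrt{15}$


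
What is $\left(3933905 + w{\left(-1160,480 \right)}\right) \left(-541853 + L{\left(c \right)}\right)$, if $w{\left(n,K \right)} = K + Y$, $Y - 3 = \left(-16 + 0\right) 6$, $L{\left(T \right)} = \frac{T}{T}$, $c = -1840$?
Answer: $-2131803988784$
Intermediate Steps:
$L{\left(T \right)} = 1$
$Y = -93$ ($Y = 3 + \left(-16 + 0\right) 6 = 3 - 96 = -93$)
$w{\left(n,K \right)} = -93 + K$ ($w{\left(n,K \right)} = K - 93 = -93 + K$)
$\left(3933905 + w{\left(-1160,480 \right)}\right) \left(-541853 + L{\left(c \right)}\right) = \left(3933905 + \left(-93 + 480\right)\right) \left(-541853 + 1\right) = \left(3933905 + 387\right) \left(-541852\right) = 3934292 \left(-541852\right) = -2131803988784$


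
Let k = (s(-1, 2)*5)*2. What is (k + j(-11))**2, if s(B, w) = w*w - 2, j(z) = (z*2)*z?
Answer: 68644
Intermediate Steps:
j(z) = 2*z**2 (j(z) = (2*z)*z = 2*z**2)
s(B, w) = -2 + w**2 (s(B, w) = w**2 - 2 = -2 + w**2)
k = 20 (k = ((-2 + 2**2)*5)*2 = ((-2 + 4)*5)*2 = (2*5)*2 = 10*2 = 20)
(k + j(-11))**2 = (20 + 2*(-11)**2)**2 = (20 + 2*121)**2 = (20 + 242)**2 = 262**2 = 68644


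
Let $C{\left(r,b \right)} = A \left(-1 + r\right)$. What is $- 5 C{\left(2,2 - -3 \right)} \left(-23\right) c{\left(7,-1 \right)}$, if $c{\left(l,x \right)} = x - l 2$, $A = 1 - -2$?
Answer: $-5175$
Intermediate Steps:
$A = 3$ ($A = 1 + 2 = 3$)
$c{\left(l,x \right)} = x - 2 l$
$C{\left(r,b \right)} = -3 + 3 r$ ($C{\left(r,b \right)} = 3 \left(-1 + r\right) = -3 + 3 r$)
$- 5 C{\left(2,2 - -3 \right)} \left(-23\right) c{\left(7,-1 \right)} = - 5 \left(-3 + 3 \cdot 2\right) \left(-23\right) \left(-1 - 14\right) = - 5 \left(-3 + 6\right) \left(-23\right) \left(-1 - 14\right) = - 5 \cdot 3 \left(-23\right) \left(-15\right) = \left(-5\right) \left(-69\right) \left(-15\right) = 345 \left(-15\right) = -5175$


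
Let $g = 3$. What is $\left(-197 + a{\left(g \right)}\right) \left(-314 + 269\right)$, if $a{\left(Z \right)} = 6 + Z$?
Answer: $8460$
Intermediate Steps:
$\left(-197 + a{\left(g \right)}\right) \left(-314 + 269\right) = \left(-197 + \left(6 + 3\right)\right) \left(-314 + 269\right) = \left(-197 + 9\right) \left(-45\right) = \left(-188\right) \left(-45\right) = 8460$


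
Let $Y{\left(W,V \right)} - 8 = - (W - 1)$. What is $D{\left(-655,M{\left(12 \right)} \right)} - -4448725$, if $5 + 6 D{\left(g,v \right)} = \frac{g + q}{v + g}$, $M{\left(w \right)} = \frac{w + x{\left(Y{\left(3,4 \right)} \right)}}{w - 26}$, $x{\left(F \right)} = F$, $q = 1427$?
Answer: $\frac{20437437921}{4594} \approx 4.4487 \cdot 10^{6}$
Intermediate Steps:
$Y{\left(W,V \right)} = 9 - W$ ($Y{\left(W,V \right)} = 8 - \left(W - 1\right) = 8 - \left(-1 + W\right) = 9 - W$)
$M{\left(w \right)} = \frac{6 + w}{-26 + w}$ ($M{\left(w \right)} = \frac{w + \left(9 - 3\right)}{w - 26} = \frac{w + \left(9 - 3\right)}{-26 + w} = \frac{w + 6}{-26 + w} = \frac{6 + w}{-26 + w}$)
$D{\left(g,v \right)} = - \frac{5}{6} + \frac{1427 + g}{6 \left(g + v\right)}$ ($D{\left(g,v \right)} = - \frac{5}{6} + \frac{\left(g + 1427\right) \frac{1}{v + g}}{6} = - \frac{5}{6} + \frac{\left(1427 + g\right) \frac{1}{g + v}}{6} = - \frac{5}{6} + \frac{\frac{1}{g + v} \left(1427 + g\right)}{6} = - \frac{5}{6} + \frac{1427 + g}{6 \left(g + v\right)}$)
$D{\left(-655,M{\left(12 \right)} \right)} - -4448725 = \frac{1427 - 5 \frac{6 + 12}{-26 + 12} - -2620}{6 \left(-655 + \frac{6 + 12}{-26 + 12}\right)} - -4448725 = \frac{1427 - 5 \frac{1}{-14} \cdot 18 + 2620}{6 \left(-655 + \frac{1}{-14} \cdot 18\right)} + 4448725 = \frac{1427 - 5 \left(\left(- \frac{1}{14}\right) 18\right) + 2620}{6 \left(-655 - \frac{9}{7}\right)} + 4448725 = \frac{1427 - - \frac{45}{7} + 2620}{6 \left(-655 - \frac{9}{7}\right)} + 4448725 = \frac{1427 + \frac{45}{7} + 2620}{6 \left(- \frac{4594}{7}\right)} + 4448725 = \frac{1}{6} \left(- \frac{7}{4594}\right) \frac{28374}{7} + 4448725 = - \frac{4729}{4594} + 4448725 = \frac{20437437921}{4594}$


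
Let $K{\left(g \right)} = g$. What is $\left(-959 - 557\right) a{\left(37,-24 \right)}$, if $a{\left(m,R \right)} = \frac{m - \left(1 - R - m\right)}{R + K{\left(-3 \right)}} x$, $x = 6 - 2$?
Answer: $\frac{297136}{27} \approx 11005.0$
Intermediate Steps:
$x = 4$ ($x = 6 - 2 = 4$)
$a{\left(m,R \right)} = \frac{4 \left(-1 + R + 2 m\right)}{-3 + R}$ ($a{\left(m,R \right)} = \frac{m - \left(1 - R - m\right)}{R - 3} \cdot 4 = \frac{m - \left(1 - R - m\right)}{-3 + R} 4 = \frac{m + \left(-1 + R + m\right)}{-3 + R} 4 = \frac{-1 + R + 2 m}{-3 + R} 4 = \frac{4 \left(-1 + R + 2 m\right)}{-3 + R}$)
$\left(-959 - 557\right) a{\left(37,-24 \right)} = \left(-959 - 557\right) \frac{4 \left(-1 - 24 + 2 \cdot 37\right)}{-3 - 24} = - 1516 \frac{4 \left(-1 - 24 + 74\right)}{-27} = - 1516 \cdot 4 \left(- \frac{1}{27}\right) 49 = \left(-1516\right) \left(- \frac{196}{27}\right) = \frac{297136}{27}$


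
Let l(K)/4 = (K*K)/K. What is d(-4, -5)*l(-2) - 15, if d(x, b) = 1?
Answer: -23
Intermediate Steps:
l(K) = 4*K (l(K) = 4*((K*K)/K) = 4*(K²/K) = 4*K)
d(-4, -5)*l(-2) - 15 = 1*(4*(-2)) - 15 = 1*(-8) - 15 = -8 - 15 = -23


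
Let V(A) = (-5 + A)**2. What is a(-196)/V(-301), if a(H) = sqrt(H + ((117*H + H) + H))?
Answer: 7*I*sqrt(30)/23409 ≈ 0.0016379*I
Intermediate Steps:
a(H) = 2*sqrt(30)*sqrt(H) (a(H) = sqrt(H + (118*H + H)) = sqrt(H + 119*H) = sqrt(120*H) = 2*sqrt(30)*sqrt(H))
a(-196)/V(-301) = (2*sqrt(30)*sqrt(-196))/((-5 - 301)**2) = (2*sqrt(30)*(14*I))/((-306)**2) = (28*I*sqrt(30))/93636 = (28*I*sqrt(30))*(1/93636) = 7*I*sqrt(30)/23409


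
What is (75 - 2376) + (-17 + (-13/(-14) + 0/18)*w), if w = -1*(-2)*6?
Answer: -16148/7 ≈ -2306.9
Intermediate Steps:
w = 12 (w = 2*6 = 12)
(75 - 2376) + (-17 + (-13/(-14) + 0/18)*w) = (75 - 2376) + (-17 + (-13/(-14) + 0/18)*12) = -2301 + (-17 + (-13*(-1/14) + 0*(1/18))*12) = -2301 + (-17 + (13/14 + 0)*12) = -2301 + (-17 + (13/14)*12) = -2301 + (-17 + 78/7) = -2301 - 41/7 = -16148/7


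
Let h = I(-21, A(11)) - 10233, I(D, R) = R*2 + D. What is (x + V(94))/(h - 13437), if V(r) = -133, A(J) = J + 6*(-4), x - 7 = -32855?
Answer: 32981/23717 ≈ 1.3906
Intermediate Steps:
x = -32848 (x = 7 - 32855 = -32848)
A(J) = -24 + J (A(J) = J - 24 = -24 + J)
I(D, R) = D + 2*R (I(D, R) = 2*R + D = D + 2*R)
h = -10280 (h = (-21 + 2*(-24 + 11)) - 10233 = (-21 + 2*(-13)) - 10233 = (-21 - 26) - 10233 = -47 - 10233 = -10280)
(x + V(94))/(h - 13437) = (-32848 - 133)/(-10280 - 13437) = -32981/(-23717) = -32981*(-1/23717) = 32981/23717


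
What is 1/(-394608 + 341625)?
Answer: -1/52983 ≈ -1.8874e-5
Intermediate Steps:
1/(-394608 + 341625) = 1/(-52983) = -1/52983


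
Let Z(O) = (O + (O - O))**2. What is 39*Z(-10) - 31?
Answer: 3869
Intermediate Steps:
Z(O) = O**2 (Z(O) = (O + 0)**2 = O**2)
39*Z(-10) - 31 = 39*(-10)**2 - 31 = 39*100 - 31 = 3900 - 31 = 3869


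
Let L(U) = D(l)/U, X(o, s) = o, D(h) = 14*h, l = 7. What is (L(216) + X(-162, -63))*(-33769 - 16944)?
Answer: 884789711/108 ≈ 8.1925e+6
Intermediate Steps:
L(U) = 98/U (L(U) = (14*7)/U = 98/U)
(L(216) + X(-162, -63))*(-33769 - 16944) = (98/216 - 162)*(-33769 - 16944) = (98*(1/216) - 162)*(-50713) = (49/108 - 162)*(-50713) = -17447/108*(-50713) = 884789711/108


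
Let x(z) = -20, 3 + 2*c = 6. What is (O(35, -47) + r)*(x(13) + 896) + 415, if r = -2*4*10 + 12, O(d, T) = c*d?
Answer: -13163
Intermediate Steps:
c = 3/2 (c = -3/2 + (½)*6 = -3/2 + 3 = 3/2 ≈ 1.5000)
O(d, T) = 3*d/2
r = -68 (r = -8*10 + 12 = -80 + 12 = -68)
(O(35, -47) + r)*(x(13) + 896) + 415 = ((3/2)*35 - 68)*(-20 + 896) + 415 = (105/2 - 68)*876 + 415 = -31/2*876 + 415 = -13578 + 415 = -13163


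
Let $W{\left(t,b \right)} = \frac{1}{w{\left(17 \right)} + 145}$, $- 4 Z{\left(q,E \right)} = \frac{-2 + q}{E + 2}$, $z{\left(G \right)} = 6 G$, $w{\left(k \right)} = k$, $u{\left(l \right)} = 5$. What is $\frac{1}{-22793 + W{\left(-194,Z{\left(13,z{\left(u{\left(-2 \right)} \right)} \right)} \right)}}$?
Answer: $- \frac{162}{3692465} \approx -4.3873 \cdot 10^{-5}$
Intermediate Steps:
$Z{\left(q,E \right)} = - \frac{-2 + q}{4 \left(2 + E\right)}$ ($Z{\left(q,E \right)} = - \frac{\left(-2 + q\right) \frac{1}{E + 2}}{4} = - \frac{\left(-2 + q\right) \frac{1}{2 + E}}{4} = - \frac{\frac{1}{2 + E} \left(-2 + q\right)}{4} = - \frac{-2 + q}{4 \left(2 + E\right)}$)
$W{\left(t,b \right)} = \frac{1}{162}$ ($W{\left(t,b \right)} = \frac{1}{17 + 145} = \frac{1}{162}$)
$\frac{1}{-22793 + W{\left(-194,Z{\left(13,z{\left(u{\left(-2 \right)} \right)} \right)} \right)}} = \frac{1}{-22793 + \frac{1}{162}} = \frac{1}{- \frac{3692465}{162}} = - \frac{162}{3692465}$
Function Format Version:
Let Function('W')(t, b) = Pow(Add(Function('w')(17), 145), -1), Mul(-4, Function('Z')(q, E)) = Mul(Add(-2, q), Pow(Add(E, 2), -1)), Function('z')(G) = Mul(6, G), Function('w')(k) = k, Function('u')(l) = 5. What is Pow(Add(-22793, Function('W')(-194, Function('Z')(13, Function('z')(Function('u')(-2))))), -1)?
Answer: Rational(-162, 3692465) ≈ -4.3873e-5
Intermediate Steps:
Function('Z')(q, E) = Mul(Rational(-1, 4), Pow(Add(2, E), -1), Add(-2, q)) (Function('Z')(q, E) = Mul(Rational(-1, 4), Mul(Add(-2, q), Pow(Add(E, 2), -1))) = Mul(Rational(-1, 4), Mul(Add(-2, q), Pow(Add(2, E), -1))) = Mul(Rational(-1, 4), Mul(Pow(Add(2, E), -1), Add(-2, q))) = Mul(Rational(-1, 4), Pow(Add(2, E), -1), Add(-2, q)))
Function('W')(t, b) = Rational(1, 162) (Function('W')(t, b) = Pow(Add(17, 145), -1) = Pow(162, -1) = Rational(1, 162))
Pow(Add(-22793, Function('W')(-194, Function('Z')(13, Function('z')(Function('u')(-2))))), -1) = Pow(Add(-22793, Rational(1, 162)), -1) = Pow(Rational(-3692465, 162), -1) = Rational(-162, 3692465)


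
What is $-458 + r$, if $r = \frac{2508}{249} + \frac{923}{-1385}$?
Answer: $- \frac{51568139}{114955} \approx -448.59$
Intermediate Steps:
$r = \frac{1081251}{114955}$ ($r = 2508 \cdot \frac{1}{249} + 923 \left(- \frac{1}{1385}\right) = \frac{836}{83} - \frac{923}{1385} = \frac{1081251}{114955} \approx 9.4059$)
$-458 + r = -458 + \frac{1081251}{114955} = - \frac{51568139}{114955}$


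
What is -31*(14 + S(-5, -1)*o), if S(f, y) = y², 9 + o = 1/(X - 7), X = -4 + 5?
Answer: -899/6 ≈ -149.83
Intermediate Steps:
X = 1
o = -55/6 (o = -9 + 1/(1 - 7) = -9 + 1/(-6) = -9 - ⅙ = -55/6 ≈ -9.1667)
-31*(14 + S(-5, -1)*o) = -31*(14 + (-1)²*(-55/6)) = -31*(14 + 1*(-55/6)) = -31*(14 - 55/6) = -31*29/6 = -899/6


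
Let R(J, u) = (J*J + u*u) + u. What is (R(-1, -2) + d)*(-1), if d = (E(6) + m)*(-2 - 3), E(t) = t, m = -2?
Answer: 17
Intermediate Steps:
R(J, u) = u + J² + u² (R(J, u) = (J² + u²) + u = u + J² + u²)
d = -20 (d = (6 - 2)*(-2 - 3) = 4*(-5) = -20)
(R(-1, -2) + d)*(-1) = ((-2 + (-1)² + (-2)²) - 20)*(-1) = ((-2 + 1 + 4) - 20)*(-1) = (3 - 20)*(-1) = -17*(-1) = 17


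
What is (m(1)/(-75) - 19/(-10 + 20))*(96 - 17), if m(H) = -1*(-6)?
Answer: -7821/50 ≈ -156.42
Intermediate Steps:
m(H) = 6
(m(1)/(-75) - 19/(-10 + 20))*(96 - 17) = (6/(-75) - 19/(-10 + 20))*(96 - 17) = (6*(-1/75) - 19/10)*79 = (-2/25 - 19*⅒)*79 = (-2/25 - 19/10)*79 = -99/50*79 = -7821/50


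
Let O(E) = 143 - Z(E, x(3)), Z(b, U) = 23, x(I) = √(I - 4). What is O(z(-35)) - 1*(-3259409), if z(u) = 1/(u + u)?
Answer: 3259529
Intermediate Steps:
x(I) = √(-4 + I)
z(u) = 1/(2*u)
O(E) = 120 (O(E) = 143 - 1*23 = 143 - 23 = 120)
O(z(-35)) - 1*(-3259409) = 120 - 1*(-3259409) = 120 + 3259409 = 3259529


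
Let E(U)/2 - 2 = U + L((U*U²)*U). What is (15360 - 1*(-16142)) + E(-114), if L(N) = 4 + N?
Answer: 337823318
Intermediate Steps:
E(U) = 12 + 2*U + 2*U⁴ (E(U) = 4 + 2*(U + (4 + (U*U²)*U)) = 4 + 2*(U + (4 + U³*U)) = 4 + 2*(U + (4 + U⁴)) = 4 + 2*(4 + U + U⁴) = 4 + (8 + 2*U + 2*U⁴) = 12 + 2*U + 2*U⁴)
(15360 - 1*(-16142)) + E(-114) = (15360 - 1*(-16142)) + (12 + 2*(-114) + 2*(-114)⁴) = (15360 + 16142) + (12 - 228 + 2*168896016) = 31502 + (12 - 228 + 337792032) = 31502 + 337791816 = 337823318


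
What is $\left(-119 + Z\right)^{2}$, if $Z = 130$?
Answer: $121$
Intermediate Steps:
$\left(-119 + Z\right)^{2} = \left(-119 + 130\right)^{2} = 11^{2} = 121$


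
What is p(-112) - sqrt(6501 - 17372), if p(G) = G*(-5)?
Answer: 560 - I*sqrt(10871) ≈ 560.0 - 104.26*I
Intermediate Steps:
p(G) = -5*G
p(-112) - sqrt(6501 - 17372) = -5*(-112) - sqrt(6501 - 17372) = 560 - sqrt(-10871) = 560 - I*sqrt(10871)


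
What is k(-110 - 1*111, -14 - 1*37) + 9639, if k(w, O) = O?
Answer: 9588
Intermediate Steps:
k(-110 - 1*111, -14 - 1*37) + 9639 = (-14 - 1*37) + 9639 = (-14 - 37) + 9639 = -51 + 9639 = 9588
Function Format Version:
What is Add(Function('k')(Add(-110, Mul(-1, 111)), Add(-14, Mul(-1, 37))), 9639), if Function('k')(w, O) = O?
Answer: 9588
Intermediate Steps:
Add(Function('k')(Add(-110, Mul(-1, 111)), Add(-14, Mul(-1, 37))), 9639) = Add(Add(-14, Mul(-1, 37)), 9639) = Add(Add(-14, -37), 9639) = Add(-51, 9639) = 9588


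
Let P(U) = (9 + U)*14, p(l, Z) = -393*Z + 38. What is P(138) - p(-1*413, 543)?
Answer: 215419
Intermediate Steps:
p(l, Z) = 38 - 393*Z
P(U) = 126 + 14*U
P(138) - p(-1*413, 543) = (126 + 14*138) - (38 - 393*543) = (126 + 1932) - (38 - 213399) = 2058 - 1*(-213361) = 2058 + 213361 = 215419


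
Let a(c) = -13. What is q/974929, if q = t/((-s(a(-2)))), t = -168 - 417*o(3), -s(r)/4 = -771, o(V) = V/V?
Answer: 195/1002227012 ≈ 1.9457e-7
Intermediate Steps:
o(V) = 1
s(r) = 3084 (s(r) = -4*(-771) = 3084)
t = -585 (t = -168 - 417*1 = -168 - 417 = -585)
q = 195/1028 (q = -585/((-1*3084)) = -585/(-3084) = -585*(-1/3084) = 195/1028 ≈ 0.18969)
q/974929 = (195/1028)/974929 = (195/1028)*(1/974929) = 195/1002227012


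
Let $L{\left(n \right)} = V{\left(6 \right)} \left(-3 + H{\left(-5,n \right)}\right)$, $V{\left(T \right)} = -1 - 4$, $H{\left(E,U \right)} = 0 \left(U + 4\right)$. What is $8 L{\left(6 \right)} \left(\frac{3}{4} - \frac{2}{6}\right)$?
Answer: $50$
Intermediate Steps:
$H{\left(E,U \right)} = 0$ ($H{\left(E,U \right)} = 0 \left(4 + U\right) = 0$)
$V{\left(T \right)} = -5$
$L{\left(n \right)} = 15$ ($L{\left(n \right)} = - 5 \left(-3 + 0\right) = \left(-5\right) \left(-3\right) = 15$)
$8 L{\left(6 \right)} \left(\frac{3}{4} - \frac{2}{6}\right) = 8 \cdot 15 \left(\frac{3}{4} - \frac{2}{6}\right) = 120 \left(3 \cdot \frac{1}{4} - \frac{1}{3}\right) = 120 \left(\frac{3}{4} - \frac{1}{3}\right) = 120 \cdot \frac{5}{12} = 50$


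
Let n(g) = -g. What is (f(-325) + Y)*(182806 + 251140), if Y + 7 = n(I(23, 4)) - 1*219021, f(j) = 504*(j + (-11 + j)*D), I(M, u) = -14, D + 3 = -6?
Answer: 495254758772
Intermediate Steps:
D = -9 (D = -3 - 6 = -9)
f(j) = 49896 - 4032*j (f(j) = 504*(j + (-11 + j)*(-9)) = 504*(j + (99 - 9*j)) = 504*(99 - 8*j) = 49896 - 4032*j)
Y = -219014 (Y = -7 + (-1*(-14) - 1*219021) = -7 + (14 - 219021) = -7 - 219007 = -219014)
(f(-325) + Y)*(182806 + 251140) = ((49896 - 4032*(-325)) - 219014)*(182806 + 251140) = ((49896 + 1310400) - 219014)*433946 = (1360296 - 219014)*433946 = 1141282*433946 = 495254758772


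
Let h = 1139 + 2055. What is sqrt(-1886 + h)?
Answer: 2*sqrt(327) ≈ 36.166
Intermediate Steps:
h = 3194
sqrt(-1886 + h) = sqrt(-1886 + 3194) = sqrt(1308) = 2*sqrt(327)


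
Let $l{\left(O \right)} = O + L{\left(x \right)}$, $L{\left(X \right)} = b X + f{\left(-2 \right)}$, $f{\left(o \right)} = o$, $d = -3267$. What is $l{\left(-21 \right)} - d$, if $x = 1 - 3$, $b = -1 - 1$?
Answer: $3248$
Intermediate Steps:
$b = -2$
$x = -2$ ($x = 1 - 3 = -2$)
$L{\left(X \right)} = -2 - 2 X$ ($L{\left(X \right)} = - 2 X - 2 = -2 - 2 X$)
$l{\left(O \right)} = 2 + O$ ($l{\left(O \right)} = O - -2 = O + \left(-2 + 4\right) = O + 2 = 2 + O$)
$l{\left(-21 \right)} - d = \left(2 - 21\right) - -3267 = -19 + 3267 = 3248$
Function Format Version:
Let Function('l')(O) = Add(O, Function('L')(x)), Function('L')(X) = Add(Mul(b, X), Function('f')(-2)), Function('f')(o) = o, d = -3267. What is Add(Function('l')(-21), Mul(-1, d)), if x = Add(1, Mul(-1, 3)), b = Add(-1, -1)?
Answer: 3248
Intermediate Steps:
b = -2
x = -2 (x = Add(1, -3) = -2)
Function('L')(X) = Add(-2, Mul(-2, X)) (Function('L')(X) = Add(Mul(-2, X), -2) = Add(-2, Mul(-2, X)))
Function('l')(O) = Add(2, O) (Function('l')(O) = Add(O, Add(-2, Mul(-2, -2))) = Add(O, Add(-2, 4)) = Add(O, 2) = Add(2, O))
Add(Function('l')(-21), Mul(-1, d)) = Add(Add(2, -21), Mul(-1, -3267)) = Add(-19, 3267) = 3248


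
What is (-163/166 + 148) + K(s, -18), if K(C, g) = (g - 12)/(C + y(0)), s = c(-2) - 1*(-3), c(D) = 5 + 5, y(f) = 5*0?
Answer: 312285/2158 ≈ 144.71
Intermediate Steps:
y(f) = 0
c(D) = 10
s = 13 (s = 10 - 1*(-3) = 10 + 3 = 13)
K(C, g) = (-12 + g)/C (K(C, g) = (g - 12)/(C + 0) = (-12 + g)/C)
(-163/166 + 148) + K(s, -18) = (-163/166 + 148) + (-12 - 18)/13 = (-163*1/166 + 148) + (1/13)*(-30) = (-163/166 + 148) - 30/13 = 24405/166 - 30/13 = 312285/2158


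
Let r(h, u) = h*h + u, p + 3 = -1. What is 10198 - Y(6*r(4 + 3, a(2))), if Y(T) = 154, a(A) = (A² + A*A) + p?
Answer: 10044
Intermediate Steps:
p = -4 (p = -3 - 1 = -4)
a(A) = -4 + 2*A² (a(A) = (A² + A*A) - 4 = (A² + A²) - 4 = 2*A² - 4 = -4 + 2*A²)
r(h, u) = u + h² (r(h, u) = h² + u = u + h²)
10198 - Y(6*r(4 + 3, a(2))) = 10198 - 1*154 = 10198 - 154 = 10044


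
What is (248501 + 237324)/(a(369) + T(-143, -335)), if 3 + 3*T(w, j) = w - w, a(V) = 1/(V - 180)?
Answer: -91820925/188 ≈ -4.8841e+5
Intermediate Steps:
a(V) = 1/(-180 + V)
T(w, j) = -1 (T(w, j) = -1 + (w - w)/3 = -1 + (⅓)*0 = -1 + 0 = -1)
(248501 + 237324)/(a(369) + T(-143, -335)) = (248501 + 237324)/(1/(-180 + 369) - 1) = 485825/(1/189 - 1) = 485825/(-188/189) = 485825*(-189/188) = -91820925/188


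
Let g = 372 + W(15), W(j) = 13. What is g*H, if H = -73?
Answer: -28105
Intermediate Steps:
g = 385 (g = 372 + 13 = 385)
g*H = 385*(-73) = -28105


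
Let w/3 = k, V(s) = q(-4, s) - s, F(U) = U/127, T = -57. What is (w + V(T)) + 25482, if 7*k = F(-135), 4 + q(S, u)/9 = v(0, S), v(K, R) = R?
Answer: 22639758/889 ≈ 25467.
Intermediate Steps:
q(S, u) = -36 + 9*S
F(U) = U/127 (F(U) = U*(1/127) = U/127)
k = -135/889 (k = ((1/127)*(-135))/7 = (1/7)*(-135/127) = -135/889 ≈ -0.15186)
V(s) = -72 - s (V(s) = (-36 + 9*(-4)) - s = (-36 - 36) - s = -72 - s)
w = -405/889 (w = 3*(-135/889) = -405/889 ≈ -0.45557)
(w + V(T)) + 25482 = (-405/889 + (-72 - 1*(-57))) + 25482 = (-405/889 + (-72 + 57)) + 25482 = (-405/889 - 15) + 25482 = -13740/889 + 25482 = 22639758/889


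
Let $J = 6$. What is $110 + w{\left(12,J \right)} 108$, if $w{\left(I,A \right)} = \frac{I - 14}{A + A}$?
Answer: $92$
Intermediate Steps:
$w{\left(I,A \right)} = \frac{-14 + I}{2 A}$
$110 + w{\left(12,J \right)} 108 = 110 + \frac{-14 + 12}{2 \cdot 6} \cdot 108 = 110 + \frac{1}{2} \cdot \frac{1}{6} \left(-2\right) 108 = 110 - 18 = 92$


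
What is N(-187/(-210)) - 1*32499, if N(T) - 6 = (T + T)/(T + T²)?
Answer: -12899301/397 ≈ -32492.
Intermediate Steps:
N(T) = 6 + 2*T/(T + T²) (N(T) = 6 + (T + T)/(T + T²) = 6 + (2*T)/(T + T²) = 6 + 2*T/(T + T²))
N(-187/(-210)) - 1*32499 = 2*(4 + 3*(-187/(-210)))/(1 - 187/(-210)) - 1*32499 = 2*(4 + 3*(-187*(-1/210)))/(1 - 187*(-1/210)) - 32499 = 2*(4 + 3*(187/210))/(1 + 187/210) - 32499 = 2*(4 + 187/70)/(397/210) - 32499 = 2*(210/397)*(467/70) - 32499 = 2802/397 - 32499 = -12899301/397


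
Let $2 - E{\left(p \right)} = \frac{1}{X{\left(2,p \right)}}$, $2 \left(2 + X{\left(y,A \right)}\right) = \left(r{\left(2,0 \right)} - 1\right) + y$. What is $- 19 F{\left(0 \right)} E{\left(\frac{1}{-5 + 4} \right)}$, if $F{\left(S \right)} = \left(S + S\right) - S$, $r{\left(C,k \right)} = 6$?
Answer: $0$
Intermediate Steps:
$X{\left(y,A \right)} = \frac{1}{2} + \frac{y}{2}$ ($X{\left(y,A \right)} = -2 + \frac{\left(6 - 1\right) + y}{2} = -2 + \frac{5 + y}{2} = -2 + \left(\frac{5}{2} + \frac{y}{2}\right) = \frac{1}{2} + \frac{y}{2}$)
$F{\left(S \right)} = S$ ($F{\left(S \right)} = 2 S - S = S$)
$E{\left(p \right)} = \frac{4}{3}$ ($E{\left(p \right)} = 2 - \frac{1}{\frac{1}{2} + \frac{1}{2} \cdot 2} = 2 - \frac{1}{\frac{1}{2} + 1} = 2 - \frac{1}{\frac{3}{2}} = 2 - \frac{2}{3} = \frac{4}{3}$)
$- 19 F{\left(0 \right)} E{\left(\frac{1}{-5 + 4} \right)} = \left(-19\right) 0 \cdot \frac{4}{3} = 0 \cdot \frac{4}{3} = 0$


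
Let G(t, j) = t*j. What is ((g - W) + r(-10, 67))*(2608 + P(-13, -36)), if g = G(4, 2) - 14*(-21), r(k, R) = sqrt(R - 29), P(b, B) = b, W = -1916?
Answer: 5755710 + 2595*sqrt(38) ≈ 5.7717e+6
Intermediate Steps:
G(t, j) = j*t
r(k, R) = sqrt(-29 + R)
g = 302 (g = 2*4 - 14*(-21) = 8 + 294 = 302)
((g - W) + r(-10, 67))*(2608 + P(-13, -36)) = ((302 - 1*(-1916)) + sqrt(-29 + 67))*(2608 - 13) = ((302 + 1916) + sqrt(38))*2595 = (2218 + sqrt(38))*2595 = 5755710 + 2595*sqrt(38)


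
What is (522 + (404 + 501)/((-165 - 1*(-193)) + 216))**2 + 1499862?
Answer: 105749746561/59536 ≈ 1.7762e+6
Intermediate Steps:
(522 + (404 + 501)/((-165 - 1*(-193)) + 216))**2 + 1499862 = (522 + 905/((-165 + 193) + 216))**2 + 1499862 = (522 + 905/(28 + 216))**2 + 1499862 = (522 + 905/244)**2 + 1499862 = (128273/244)**2 + 1499862 = 16453962529/59536 + 1499862 = 105749746561/59536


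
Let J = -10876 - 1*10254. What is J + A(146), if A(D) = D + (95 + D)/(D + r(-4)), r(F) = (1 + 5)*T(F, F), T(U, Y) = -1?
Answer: -2937519/140 ≈ -20982.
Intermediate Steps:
r(F) = -6 (r(F) = (1 + 5)*(-1) = 6*(-1) = -6)
J = -21130 (J = -10876 - 10254 = -21130)
A(D) = D + (95 + D)/(-6 + D) (A(D) = D + (95 + D)/(D - 6) = D + (95 + D)/(-6 + D))
J + A(146) = -21130 + (95 + 146² - 5*146)/(-6 + 146) = -21130 + (95 + 21316 - 730)/140 = -21130 + (1/140)*20681 = -21130 + 20681/140 = -2937519/140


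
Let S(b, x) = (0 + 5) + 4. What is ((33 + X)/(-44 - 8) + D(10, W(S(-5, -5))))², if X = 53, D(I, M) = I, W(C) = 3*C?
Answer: 47089/676 ≈ 69.658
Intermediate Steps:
S(b, x) = 9 (S(b, x) = 5 + 4 = 9)
((33 + X)/(-44 - 8) + D(10, W(S(-5, -5))))² = ((33 + 53)/(-44 - 8) + 10)² = (86/(-52) + 10)² = (86*(-1/52) + 10)² = (-43/26 + 10)² = (217/26)² = 47089/676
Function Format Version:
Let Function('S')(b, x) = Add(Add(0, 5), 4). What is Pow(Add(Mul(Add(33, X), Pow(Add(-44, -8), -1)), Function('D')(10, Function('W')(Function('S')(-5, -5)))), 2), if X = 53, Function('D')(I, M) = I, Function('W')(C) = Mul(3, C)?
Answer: Rational(47089, 676) ≈ 69.658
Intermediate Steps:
Function('S')(b, x) = 9 (Function('S')(b, x) = Add(5, 4) = 9)
Pow(Add(Mul(Add(33, X), Pow(Add(-44, -8), -1)), Function('D')(10, Function('W')(Function('S')(-5, -5)))), 2) = Pow(Add(Mul(Add(33, 53), Pow(Add(-44, -8), -1)), 10), 2) = Pow(Add(Mul(86, Pow(-52, -1)), 10), 2) = Pow(Add(Mul(86, Rational(-1, 52)), 10), 2) = Pow(Add(Rational(-43, 26), 10), 2) = Pow(Rational(217, 26), 2) = Rational(47089, 676)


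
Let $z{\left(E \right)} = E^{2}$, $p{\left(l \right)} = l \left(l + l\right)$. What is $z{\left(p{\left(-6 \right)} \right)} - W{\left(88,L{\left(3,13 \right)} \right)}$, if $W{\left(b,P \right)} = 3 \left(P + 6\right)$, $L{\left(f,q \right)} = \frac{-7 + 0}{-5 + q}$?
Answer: $\frac{41349}{8} \approx 5168.6$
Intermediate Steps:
$L{\left(f,q \right)} = - \frac{7}{-5 + q}$
$W{\left(b,P \right)} = 18 + 3 P$ ($W{\left(b,P \right)} = 3 \left(6 + P\right) = 18 + 3 P$)
$p{\left(l \right)} = 2 l^{2}$ ($p{\left(l \right)} = l 2 l = 2 l^{2}$)
$z{\left(p{\left(-6 \right)} \right)} - W{\left(88,L{\left(3,13 \right)} \right)} = \left(2 \left(-6\right)^{2}\right)^{2} - \left(18 + 3 \left(- \frac{7}{-5 + 13}\right)\right) = \left(2 \cdot 36\right)^{2} - \left(18 + 3 \left(- \frac{7}{8}\right)\right) = 72^{2} - \left(18 + 3 \left(\left(-7\right) \frac{1}{8}\right)\right) = 5184 - \left(18 + 3 \left(- \frac{7}{8}\right)\right) = 5184 - \left(18 - \frac{21}{8}\right) = 5184 - \frac{123}{8} = \frac{41349}{8}$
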